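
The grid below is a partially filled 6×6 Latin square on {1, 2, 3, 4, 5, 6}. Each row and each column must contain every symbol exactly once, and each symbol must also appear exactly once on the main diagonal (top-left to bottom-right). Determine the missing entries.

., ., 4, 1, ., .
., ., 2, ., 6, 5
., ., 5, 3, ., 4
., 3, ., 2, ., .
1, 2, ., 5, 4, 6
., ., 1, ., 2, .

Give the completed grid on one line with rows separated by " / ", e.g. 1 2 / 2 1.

6 5 4 1 3 2 / 3 1 2 4 6 5 / 2 6 5 3 1 4 / 4 3 6 2 5 1 / 1 2 3 5 4 6 / 5 4 1 6 2 3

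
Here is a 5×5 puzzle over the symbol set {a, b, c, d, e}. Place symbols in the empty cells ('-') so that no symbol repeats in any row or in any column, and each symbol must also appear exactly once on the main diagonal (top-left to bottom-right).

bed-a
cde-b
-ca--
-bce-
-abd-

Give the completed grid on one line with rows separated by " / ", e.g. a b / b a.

(r1,c4) = c
(r2,c4) = a
(r3,c4) = b
(r4,c5) = d
(r5,c1) = e
(r5,c5) = c
(r3,c1) = d
(r3,c5) = e
(r4,c1) = a

b e d c a / c d e a b / d c a b e / a b c e d / e a b d c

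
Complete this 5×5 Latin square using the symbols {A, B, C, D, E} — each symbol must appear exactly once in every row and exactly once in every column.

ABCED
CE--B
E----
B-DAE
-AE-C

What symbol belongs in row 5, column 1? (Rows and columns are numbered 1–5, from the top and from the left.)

D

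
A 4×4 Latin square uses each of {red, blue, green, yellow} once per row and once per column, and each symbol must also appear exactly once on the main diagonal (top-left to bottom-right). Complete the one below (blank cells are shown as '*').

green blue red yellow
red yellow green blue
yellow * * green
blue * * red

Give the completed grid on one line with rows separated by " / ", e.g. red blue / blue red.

green blue red yellow / red yellow green blue / yellow red blue green / blue green yellow red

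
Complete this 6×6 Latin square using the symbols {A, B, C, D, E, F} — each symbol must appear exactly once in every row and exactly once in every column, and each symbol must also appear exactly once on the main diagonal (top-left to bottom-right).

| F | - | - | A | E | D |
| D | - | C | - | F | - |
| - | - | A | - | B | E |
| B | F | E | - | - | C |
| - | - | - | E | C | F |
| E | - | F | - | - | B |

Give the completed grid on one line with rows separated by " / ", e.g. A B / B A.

F C B A E D / D E C B F A / C D A F B E / B F E D A C / A B D E C F / E A F C D B

Cell (r1,c3): row 1 has {A,D,E,F}; column 3 has {A,C,E,F} → B.
Cell (r2,c2): row 2 has {C,D,F}; column 2 has {F}; the diagonal has {A,B,C,F} → E.
Cell (r2,c4): row 2 has {C,D,E,F}; column 4 has {A,E} → B.
Cell (r2,c6): row 2 has {B,C,D,E,F}; column 6 has {B,C,D,E,F} → A.
Cell (r3,c1): row 3 has {A,B,E}; column 1 has {B,D,E,F} → C.
Cell (r3,c2): row 3 has {A,B,C,E}; column 2 has {E,F} → D.
Cell (r3,c4): row 3 has {A,B,C,D,E}; column 4 has {A,B,E} → F.
Cell (r4,c4): row 4 has {B,C,E,F}; column 4 has {A,B,E,F}; the diagonal has {A,B,C,E,F} → D.
Cell (r4,c5): row 4 has {B,C,D,E,F}; column 5 has {B,C,E,F} → A.
Cell (r5,c1): row 5 has {C,E,F}; column 1 has {B,C,D,E,F} → A.
Cell (r5,c2): row 5 has {A,C,E,F}; column 2 has {D,E,F} → B.
Cell (r5,c3): row 5 has {A,B,C,E,F}; column 3 has {A,B,C,E,F} → D.
Cell (r6,c4): row 6 has {B,E,F}; column 4 has {A,B,D,E,F} → C.
Cell (r6,c5): row 6 has {B,C,E,F}; column 5 has {A,B,C,E,F} → D.
Cell (r1,c2): row 1 has {A,B,D,E,F}; column 2 has {B,D,E,F} → C.
Cell (r6,c2): row 6 has {B,C,D,E,F}; column 2 has {B,C,D,E,F} → A.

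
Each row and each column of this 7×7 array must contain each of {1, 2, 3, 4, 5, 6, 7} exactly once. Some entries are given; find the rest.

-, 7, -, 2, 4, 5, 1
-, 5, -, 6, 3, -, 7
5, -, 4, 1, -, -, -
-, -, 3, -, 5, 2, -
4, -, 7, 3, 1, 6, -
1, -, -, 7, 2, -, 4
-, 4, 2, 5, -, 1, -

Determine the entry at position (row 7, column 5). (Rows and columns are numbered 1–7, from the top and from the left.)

7

(r1,c3): row 1 has {1,2,4,5,7}; column 3 has {2,3,4,7}, so it must be 6.
(r2,c1): row 2 has {3,5,6,7}; column 1 has {1,4,5}, so it must be 2.
(r2,c3): row 2 has {2,3,5,6,7}; column 3 has {2,3,4,6,7}, so it must be 1.
(r2,c6): row 2 has {1,2,3,5,6,7}; column 6 has {1,2,5,6}, so it must be 4.
(r4,c4): row 4 has {2,3,5}; column 4 has {1,2,3,5,6,7}, so it must be 4.
(r4,c7): row 4 has {2,3,4,5}; column 7 has {1,4,7}, so it must be 6.
(r5,c2): row 5 has {1,3,4,6,7}; column 2 has {4,5,7}, so it must be 2.
(r5,c7): row 5 has {1,2,3,4,6,7}; column 7 has {1,4,6,7}, so it must be 5.
(r6,c3): row 6 has {1,2,4,7}; column 3 has {1,2,3,4,6,7}, so it must be 5.
(r6,c6): row 6 has {1,2,4,5,7}; column 6 has {1,2,4,5,6}, so it must be 3.
(r7,c7): row 7 has {1,2,4,5}; column 7 has {1,4,5,6,7}, so it must be 3.
(r1,c1): row 1 has {1,2,4,5,6,7}; column 1 has {1,2,4,5}, so it must be 3.
(r3,c6): row 3 has {1,4,5}; column 6 has {1,2,3,4,5,6}, so it must be 7.
(r3,c7): row 3 has {1,4,5,7}; column 7 has {1,3,4,5,6,7}, so it must be 2.
(r4,c1): row 4 has {2,3,4,5,6}; column 1 has {1,2,3,4,5}, so it must be 7.
(r4,c2): row 4 has {2,3,4,5,6,7}; column 2 has {2,4,5,7}, so it must be 1.
(r6,c2): row 6 has {1,2,3,4,5,7}; column 2 has {1,2,4,5,7}, so it must be 6.
(r7,c1): row 7 has {1,2,3,4,5}; column 1 has {1,2,3,4,5,7}, so it must be 6.
(r7,c5): row 7 has {1,2,3,4,5,6}; column 5 has {1,2,3,4,5}, so it must be 7.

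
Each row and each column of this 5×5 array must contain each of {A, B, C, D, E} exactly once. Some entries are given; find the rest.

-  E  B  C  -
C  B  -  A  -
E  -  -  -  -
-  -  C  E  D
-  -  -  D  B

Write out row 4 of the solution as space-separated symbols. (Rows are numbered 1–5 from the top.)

B A C E D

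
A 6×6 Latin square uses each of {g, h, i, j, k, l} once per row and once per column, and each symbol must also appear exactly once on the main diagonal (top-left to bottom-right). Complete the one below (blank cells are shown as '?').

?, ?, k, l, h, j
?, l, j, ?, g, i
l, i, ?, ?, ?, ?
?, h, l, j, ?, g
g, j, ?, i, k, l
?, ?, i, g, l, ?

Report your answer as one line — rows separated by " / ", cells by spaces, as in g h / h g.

row 1 has {h,j,k,l}; column 1 has {g,l}; the diagonal has {j,k,l} — only i is left for (r1,c1).
row 1 has {h,i,j,k,l}; column 2 has {h,i,j,l} — only g is left for (r1,c2).
row 3 has {i,l}; column 5 has {g,h,k,l} — only j is left for (r3,c5).
row 4 has {g,h,j,l}; column 1 has {g,i,l} — only k is left for (r4,c1).
row 4 has {g,h,j,k,l}; column 5 has {g,h,j,k,l} — only i is left for (r4,c5).
row 5 has {g,i,j,k,l}; column 3 has {i,j,k,l} — only h is left for (r5,c3).
row 6 has {g,i,l}; column 2 has {g,h,i,j,l} — only k is left for (r6,c2).
row 6 has {g,i,k,l}; column 6 has {g,i,j,l}; the diagonal has {i,j,k,l} — only h is left for (r6,c6).
row 2 has {g,i,j,l}; column 1 has {g,i,k,l} — only h is left for (r2,c1).
row 2 has {g,h,i,j,l}; column 4 has {g,i,j,l} — only k is left for (r2,c4).
row 3 has {i,j,l}; column 3 has {h,i,j,k,l}; the diagonal has {h,i,j,k,l} — only g is left for (r3,c3).
row 3 has {g,i,j,l}; column 4 has {g,i,j,k,l} — only h is left for (r3,c4).
row 3 has {g,h,i,j,l}; column 6 has {g,h,i,j,l} — only k is left for (r3,c6).
row 6 has {g,h,i,k,l}; column 1 has {g,h,i,k,l} — only j is left for (r6,c1).

i g k l h j / h l j k g i / l i g h j k / k h l j i g / g j h i k l / j k i g l h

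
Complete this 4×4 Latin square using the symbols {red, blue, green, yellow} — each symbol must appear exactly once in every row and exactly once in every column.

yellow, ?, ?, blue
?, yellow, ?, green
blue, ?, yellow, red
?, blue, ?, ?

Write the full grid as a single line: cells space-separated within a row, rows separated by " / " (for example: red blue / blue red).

yellow red green blue / red yellow blue green / blue green yellow red / green blue red yellow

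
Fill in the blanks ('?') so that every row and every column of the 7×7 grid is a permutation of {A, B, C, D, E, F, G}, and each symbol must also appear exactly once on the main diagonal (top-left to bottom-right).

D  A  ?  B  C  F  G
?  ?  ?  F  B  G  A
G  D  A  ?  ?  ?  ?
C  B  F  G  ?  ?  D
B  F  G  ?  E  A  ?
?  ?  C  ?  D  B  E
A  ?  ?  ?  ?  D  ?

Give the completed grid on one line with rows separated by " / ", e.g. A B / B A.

(r1,c3) = E
(r2,c1) = E
(r2,c2) = C
(r2,c3) = D
(r3,c5) = F
(r4,c5) = A
(r4,c6) = E
(r5,c7) = C
(r6,c1) = F
(r6,c2) = G
(r6,c4) = A
(r7,c2) = E
(r7,c3) = B
(r7,c4) = C
(r7,c5) = G
(r7,c7) = F
(r3,c4) = E
(r3,c6) = C
(r3,c7) = B
(r5,c4) = D

D A E B C F G / E C D F B G A / G D A E F C B / C B F G A E D / B F G D E A C / F G C A D B E / A E B C G D F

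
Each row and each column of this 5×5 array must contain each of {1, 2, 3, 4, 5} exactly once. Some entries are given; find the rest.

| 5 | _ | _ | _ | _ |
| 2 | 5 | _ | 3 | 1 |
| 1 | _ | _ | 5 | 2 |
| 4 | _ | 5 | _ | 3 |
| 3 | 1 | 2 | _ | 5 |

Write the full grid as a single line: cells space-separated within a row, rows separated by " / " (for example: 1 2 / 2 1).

At row 1, column 5: row 1 has {5}; column 5 has {1,2,3,5}; that leaves 4.
At row 2, column 3: row 2 has {1,2,3,5}; column 3 has {2,5}; that leaves 4.
At row 3, column 3: row 3 has {1,2,5}; column 3 has {2,4,5}; that leaves 3.
At row 4, column 2: row 4 has {3,4,5}; column 2 has {1,5}; that leaves 2.
At row 4, column 4: row 4 has {2,3,4,5}; column 4 has {3,5}; that leaves 1.
At row 5, column 4: row 5 has {1,2,3,5}; column 4 has {1,3,5}; that leaves 4.
At row 1, column 2: row 1 has {4,5}; column 2 has {1,2,5}; that leaves 3.
At row 1, column 3: row 1 has {3,4,5}; column 3 has {2,3,4,5}; that leaves 1.
At row 1, column 4: row 1 has {1,3,4,5}; column 4 has {1,3,4,5}; that leaves 2.
At row 3, column 2: row 3 has {1,2,3,5}; column 2 has {1,2,3,5}; that leaves 4.

5 3 1 2 4 / 2 5 4 3 1 / 1 4 3 5 2 / 4 2 5 1 3 / 3 1 2 4 5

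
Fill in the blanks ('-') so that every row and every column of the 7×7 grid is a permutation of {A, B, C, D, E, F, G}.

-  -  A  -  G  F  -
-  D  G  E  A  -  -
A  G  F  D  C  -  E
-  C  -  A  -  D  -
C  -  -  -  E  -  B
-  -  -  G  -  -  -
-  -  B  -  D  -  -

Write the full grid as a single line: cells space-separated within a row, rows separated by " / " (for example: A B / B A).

D E A B G F C / B D G E A C F / A G F D C B E / F C E A B D G / C A D F E G B / E B C G F A D / G F B C D E A

(r3,c6) = B
(r4,c3) = E
(r5,c3) = D
(r5,c4) = F
(r6,c3) = C
(r7,c4) = C
(r1,c4) = B
(r2,c6) = C
(r2,c7) = F
(r4,c7) = G
(r5,c2) = A
(r5,c6) = G
(r7,c7) = A
(r1,c2) = E
(r2,c1) = B
(r4,c1) = F
(r4,c5) = B
(r6,c5) = F
(r6,c7) = D
(r7,c2) = F
(r7,c6) = E
(r1,c1) = D
(r1,c7) = C
(r6,c1) = E
(r6,c2) = B
(r6,c6) = A
(r7,c1) = G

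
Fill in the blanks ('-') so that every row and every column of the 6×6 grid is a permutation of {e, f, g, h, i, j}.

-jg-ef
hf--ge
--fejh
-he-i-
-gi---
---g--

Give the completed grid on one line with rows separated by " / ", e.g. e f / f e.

i j g h e f / h f j i g e / g i f e j h / f h e j i g / e g i f h j / j e h g f i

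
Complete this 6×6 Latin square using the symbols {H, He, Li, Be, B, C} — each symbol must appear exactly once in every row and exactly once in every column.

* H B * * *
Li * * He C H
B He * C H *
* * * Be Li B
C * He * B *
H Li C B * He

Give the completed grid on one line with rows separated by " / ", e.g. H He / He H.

Be H B Li He C / Li B Be He C H / B He Li C H Be / He C H Be Li B / C Be He H B Li / H Li C B Be He

At row 1, column 4: row 1 has {H,B}; column 4 has {He,Be,B,C}; that leaves Li.
At row 2, column 3: row 2 has {H,He,Li,C}; column 3 has {He,B,C}; that leaves Be.
At row 3, column 3: row 3 has {H,He,B,C}; column 3 has {He,Be,B,C}; that leaves Li.
At row 3, column 6: row 3 has {H,He,Li,B,C}; column 6 has {H,He,B}; that leaves Be.
At row 4, column 1: row 4 has {Li,Be,B}; column 1 has {H,Li,B,C}; that leaves He.
At row 4, column 2: row 4 has {He,Li,Be,B}; column 2 has {H,He,Li}; that leaves C.
At row 4, column 3: row 4 has {He,Li,Be,B,C}; column 3 has {He,Li,Be,B,C}; that leaves H.
At row 5, column 2: row 5 has {He,B,C}; column 2 has {H,He,Li,C}; that leaves Be.
At row 5, column 4: row 5 has {He,Be,B,C}; column 4 has {He,Li,Be,B,C}; that leaves H.
At row 5, column 6: row 5 has {H,He,Be,B,C}; column 6 has {H,He,Be,B}; that leaves Li.
At row 6, column 5: row 6 has {H,He,Li,B,C}; column 5 has {H,Li,B,C}; that leaves Be.
At row 1, column 1: row 1 has {H,Li,B}; column 1 has {H,He,Li,B,C}; that leaves Be.
At row 1, column 5: row 1 has {H,Li,Be,B}; column 5 has {H,Li,Be,B,C}; that leaves He.
At row 1, column 6: row 1 has {H,He,Li,Be,B}; column 6 has {H,He,Li,Be,B}; that leaves C.
At row 2, column 2: row 2 has {H,He,Li,Be,C}; column 2 has {H,He,Li,Be,C}; that leaves B.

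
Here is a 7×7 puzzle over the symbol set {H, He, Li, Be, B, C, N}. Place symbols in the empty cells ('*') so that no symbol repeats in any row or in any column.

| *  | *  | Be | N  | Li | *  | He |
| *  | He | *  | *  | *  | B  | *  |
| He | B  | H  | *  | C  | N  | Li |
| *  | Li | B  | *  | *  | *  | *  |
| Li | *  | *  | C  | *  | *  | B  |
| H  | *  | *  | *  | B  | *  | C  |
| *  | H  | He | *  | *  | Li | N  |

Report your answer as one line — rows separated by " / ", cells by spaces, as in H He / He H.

(r1,c2) = C
(r1,c6) = H
(r3,c4) = Be
(r5,c3) = N
(r6,c3) = Li
(r6,c4) = He
(r6,c6) = Be
(r7,c4) = B
(r7,c5) = Be
(r1,c1) = B
(r2,c3) = C
(r4,c4) = H
(r4,c7) = Be
(r5,c2) = Be
(r5,c6) = He
(r6,c2) = N
(r7,c1) = C
(r2,c4) = Li
(r2,c7) = H
(r4,c1) = N
(r4,c5) = He
(r4,c6) = C
(r5,c5) = H
(r2,c1) = Be
(r2,c5) = N

B C Be N Li H He / Be He C Li N B H / He B H Be C N Li / N Li B H He C Be / Li Be N C H He B / H N Li He B Be C / C H He B Be Li N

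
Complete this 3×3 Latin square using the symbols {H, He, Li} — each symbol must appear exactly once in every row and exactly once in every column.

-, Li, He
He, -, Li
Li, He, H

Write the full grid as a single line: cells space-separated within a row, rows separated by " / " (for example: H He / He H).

H Li He / He H Li / Li He H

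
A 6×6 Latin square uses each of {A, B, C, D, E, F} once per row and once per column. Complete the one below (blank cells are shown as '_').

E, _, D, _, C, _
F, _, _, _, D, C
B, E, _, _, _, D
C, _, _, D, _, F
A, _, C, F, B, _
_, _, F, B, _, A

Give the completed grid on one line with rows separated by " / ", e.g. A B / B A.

E F D A C B / F A B E D C / B E A C F D / C B E D A F / A D C F B E / D C F B E A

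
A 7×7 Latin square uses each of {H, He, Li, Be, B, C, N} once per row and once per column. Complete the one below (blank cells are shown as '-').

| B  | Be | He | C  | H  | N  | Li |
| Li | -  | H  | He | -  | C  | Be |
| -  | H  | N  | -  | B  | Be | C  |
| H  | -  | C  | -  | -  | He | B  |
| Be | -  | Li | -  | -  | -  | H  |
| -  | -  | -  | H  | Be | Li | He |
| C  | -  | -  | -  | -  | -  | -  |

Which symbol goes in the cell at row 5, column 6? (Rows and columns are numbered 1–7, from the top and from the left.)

B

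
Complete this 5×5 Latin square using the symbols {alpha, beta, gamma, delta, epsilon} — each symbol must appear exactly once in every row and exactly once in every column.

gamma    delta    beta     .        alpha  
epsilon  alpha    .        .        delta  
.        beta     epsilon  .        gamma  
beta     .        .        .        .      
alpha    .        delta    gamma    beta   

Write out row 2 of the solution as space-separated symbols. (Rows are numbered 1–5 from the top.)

epsilon alpha gamma beta delta

(r1,c4) = epsilon
(r2,c3) = gamma
(r2,c4) = beta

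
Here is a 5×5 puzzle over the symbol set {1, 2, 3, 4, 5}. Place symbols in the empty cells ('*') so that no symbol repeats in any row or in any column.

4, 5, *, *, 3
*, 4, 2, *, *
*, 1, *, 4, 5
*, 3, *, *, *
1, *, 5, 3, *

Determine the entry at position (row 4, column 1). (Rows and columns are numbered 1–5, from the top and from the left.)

At row 1, column 3: row 1 has {3,4,5}; column 3 has {2,5}; that leaves 1.
At row 1, column 4: row 1 has {1,3,4,5}; column 4 has {3,4}; that leaves 2.
At row 2, column 5: row 2 has {2,4}; column 5 has {3,5}; that leaves 1.
At row 3, column 3: row 3 has {1,4,5}; column 3 has {1,2,5}; that leaves 3.
At row 4, column 3: row 4 has {3}; column 3 has {1,2,3,5}; that leaves 4.
At row 4, column 5: row 4 has {3,4}; column 5 has {1,3,5}; that leaves 2.
At row 5, column 2: row 5 has {1,3,5}; column 2 has {1,3,4,5}; that leaves 2.
At row 5, column 5: row 5 has {1,2,3,5}; column 5 has {1,2,3,5}; that leaves 4.
At row 2, column 4: row 2 has {1,2,4}; column 4 has {2,3,4}; that leaves 5.
At row 3, column 1: row 3 has {1,3,4,5}; column 1 has {1,4}; that leaves 2.
At row 4, column 1: row 4 has {2,3,4}; column 1 has {1,2,4}; that leaves 5.

5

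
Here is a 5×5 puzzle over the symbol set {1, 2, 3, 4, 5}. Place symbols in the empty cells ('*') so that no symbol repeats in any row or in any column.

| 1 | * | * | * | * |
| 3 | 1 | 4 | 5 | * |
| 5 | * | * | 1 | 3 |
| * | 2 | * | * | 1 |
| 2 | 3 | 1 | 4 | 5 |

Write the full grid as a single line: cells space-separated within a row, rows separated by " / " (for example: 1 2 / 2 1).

At row 2, column 5: row 2 has {1,3,4,5}; column 5 has {1,3,5}; that leaves 2.
At row 3, column 2: row 3 has {1,3,5}; column 2 has {1,2,3}; that leaves 4.
At row 3, column 3: row 3 has {1,3,4,5}; column 3 has {1,4}; that leaves 2.
At row 4, column 1: row 4 has {1,2}; column 1 has {1,2,3,5}; that leaves 4.
At row 4, column 4: row 4 has {1,2,4}; column 4 has {1,4,5}; that leaves 3.
At row 1, column 2: row 1 has {1}; column 2 has {1,2,3,4}; that leaves 5.
At row 1, column 3: row 1 has {1,5}; column 3 has {1,2,4}; that leaves 3.
At row 1, column 4: row 1 has {1,3,5}; column 4 has {1,3,4,5}; that leaves 2.
At row 1, column 5: row 1 has {1,2,3,5}; column 5 has {1,2,3,5}; that leaves 4.
At row 4, column 3: row 4 has {1,2,3,4}; column 3 has {1,2,3,4}; that leaves 5.

1 5 3 2 4 / 3 1 4 5 2 / 5 4 2 1 3 / 4 2 5 3 1 / 2 3 1 4 5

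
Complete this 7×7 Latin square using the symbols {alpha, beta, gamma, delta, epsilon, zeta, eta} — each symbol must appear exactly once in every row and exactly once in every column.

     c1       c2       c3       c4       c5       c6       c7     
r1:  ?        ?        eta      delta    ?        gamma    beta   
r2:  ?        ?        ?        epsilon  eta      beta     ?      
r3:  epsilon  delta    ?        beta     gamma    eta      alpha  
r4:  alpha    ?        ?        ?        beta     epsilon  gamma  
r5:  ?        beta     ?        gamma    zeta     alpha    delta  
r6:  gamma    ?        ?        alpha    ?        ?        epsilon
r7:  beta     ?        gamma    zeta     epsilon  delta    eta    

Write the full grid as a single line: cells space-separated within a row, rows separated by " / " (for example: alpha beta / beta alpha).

zeta epsilon eta delta alpha gamma beta / delta gamma alpha epsilon eta beta zeta / epsilon delta zeta beta gamma eta alpha / alpha zeta delta eta beta epsilon gamma / eta beta epsilon gamma zeta alpha delta / gamma eta beta alpha delta zeta epsilon / beta alpha gamma zeta epsilon delta eta

(r1,c1) = zeta
(r1,c5) = alpha
(r2,c1) = delta
(r2,c7) = zeta
(r3,c3) = zeta
(r4,c3) = delta
(r4,c4) = eta
(r5,c1) = eta
(r5,c3) = epsilon
(r6,c3) = beta
(r6,c5) = delta
(r6,c6) = zeta
(r7,c2) = alpha
(r1,c2) = epsilon
(r2,c2) = gamma
(r2,c3) = alpha
(r4,c2) = zeta
(r6,c2) = eta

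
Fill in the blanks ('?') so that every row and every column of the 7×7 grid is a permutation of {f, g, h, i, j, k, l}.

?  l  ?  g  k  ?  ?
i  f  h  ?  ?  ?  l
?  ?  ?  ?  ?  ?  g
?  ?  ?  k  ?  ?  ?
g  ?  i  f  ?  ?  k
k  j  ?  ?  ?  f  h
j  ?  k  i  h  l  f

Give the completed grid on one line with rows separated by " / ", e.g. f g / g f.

f l j g k h i / i f h j g k l / l k f h j i g / h i l k f g j / g h i f l j k / k j g l i f h / j g k i h l f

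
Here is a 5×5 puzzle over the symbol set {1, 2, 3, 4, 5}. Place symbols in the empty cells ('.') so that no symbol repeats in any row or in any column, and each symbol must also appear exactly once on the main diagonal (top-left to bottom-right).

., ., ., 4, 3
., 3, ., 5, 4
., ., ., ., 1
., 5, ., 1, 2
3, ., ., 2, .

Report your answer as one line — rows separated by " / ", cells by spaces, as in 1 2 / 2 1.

Cell (r3,c4): row 3 has {1}; column 4 has {1,2,4,5} → 3.
Cell (r4,c1): row 4 has {1,2,5}; column 1 has {3} → 4.
Cell (r4,c3): row 4 has {1,2,4,5}; column 3 is empty so far → 3.
Cell (r5,c5): row 5 has {2,3}; column 5 has {1,2,3,4}; the diagonal has {1,3} → 5.
Cell (r1,c1): row 1 has {3,4}; column 1 has {3,4}; the diagonal has {1,3,5} → 2.
Cell (r1,c2): row 1 has {2,3,4}; column 2 has {3,5} → 1.
Cell (r1,c3): row 1 has {1,2,3,4}; column 3 has {3} → 5.
Cell (r2,c1): row 2 has {3,4,5}; column 1 has {2,3,4} → 1.
Cell (r2,c3): row 2 has {1,3,4,5}; column 3 has {3,5} → 2.
Cell (r3,c1): row 3 has {1,3}; column 1 has {1,2,3,4} → 5.
Cell (r3,c3): row 3 has {1,3,5}; column 3 has {2,3,5}; the diagonal has {1,2,3,5} → 4.
Cell (r5,c2): row 5 has {2,3,5}; column 2 has {1,3,5} → 4.
Cell (r5,c3): row 5 has {2,3,4,5}; column 3 has {2,3,4,5} → 1.
Cell (r3,c2): row 3 has {1,3,4,5}; column 2 has {1,3,4,5} → 2.

2 1 5 4 3 / 1 3 2 5 4 / 5 2 4 3 1 / 4 5 3 1 2 / 3 4 1 2 5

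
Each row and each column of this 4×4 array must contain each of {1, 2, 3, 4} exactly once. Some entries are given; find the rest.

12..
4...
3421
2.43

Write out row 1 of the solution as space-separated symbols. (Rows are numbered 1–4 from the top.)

1 2 3 4

At row 1, column 3: row 1 has {1,2}; column 3 has {2,4}; that leaves 3.
At row 1, column 4: row 1 has {1,2,3}; column 4 has {1,3}; that leaves 4.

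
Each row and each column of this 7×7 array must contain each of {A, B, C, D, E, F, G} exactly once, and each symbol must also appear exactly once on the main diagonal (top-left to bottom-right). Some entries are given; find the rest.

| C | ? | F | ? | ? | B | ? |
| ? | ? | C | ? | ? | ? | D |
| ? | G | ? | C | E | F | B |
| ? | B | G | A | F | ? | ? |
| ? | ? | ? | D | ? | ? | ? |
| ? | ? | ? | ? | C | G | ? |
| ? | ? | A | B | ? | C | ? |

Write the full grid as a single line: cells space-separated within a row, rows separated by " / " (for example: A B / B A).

row 3 has {B,C,E,F,G}; column 3 has {A,C,F,G}; the diagonal has {A,C,G} — only D is left for (r3,c3).
row 5 has {D}; column 5 has {C,E,F}; the diagonal has {A,C,D,G} — only B is left for (r5,c5).
row 3 has {B,C,D,E,F,G}; column 1 has {C} — only A is left for (r3,c1).
row 5 has {B,D}; column 3 has {A,C,D,F,G} — only E is left for (r5,c3).
row 5 has {B,D,E}; column 6 has {B,C,F,G} — only A is left for (r5,c6).
row 6 has {C,G}; column 3 has {A,C,D,E,F,G} — only B is left for (r6,c3).
row 2 has {C,D}; column 6 has {A,B,C,F,G} — only E is left for (r2,c6).
row 4 has {A,B,F,G}; column 6 has {A,B,C,E,F,G} — only D is left for (r4,c6).
row 2 has {C,D,E}; column 2 has {B,G}; the diagonal has {A,B,C,D,G} — only F is left for (r2,c2).
row 2 has {C,D,E,F}; column 4 has {A,B,C,D} — only G is left for (r2,c4).
row 2 has {C,D,E,F,G}; column 5 has {B,C,E,F} — only A is left for (r2,c5).
row 4 has {A,B,D,F,G}; column 1 has {A,C} — only E is left for (r4,c1).
row 4 has {A,B,D,E,F,G}; column 7 has {B,D} — only C is left for (r4,c7).
row 5 has {A,B,D,E}; column 2 has {B,F,G} — only C is left for (r5,c2).
row 7 has {A,B,C}; column 7 has {B,C,D}; the diagonal has {A,B,C,D,F,G} — only E is left for (r7,c7).
row 1 has {B,C,F}; column 4 has {A,B,C,D,G} — only E is left for (r1,c4).
row 2 has {A,C,D,E,F,G}; column 1 has {A,C,E} — only B is left for (r2,c1).
row 6 has {B,C,G}; column 4 has {A,B,C,D,E,G} — only F is left for (r6,c4).
row 6 has {B,C,F,G}; column 7 has {B,C,D,E} — only A is left for (r6,c7).
row 7 has {A,B,C,E}; column 2 has {B,C,F,G} — only D is left for (r7,c2).
row 7 has {A,B,C,D,E}; column 5 has {A,B,C,E,F} — only G is left for (r7,c5).
row 1 has {B,C,E,F}; column 2 has {B,C,D,F,G} — only A is left for (r1,c2).
row 1 has {A,B,C,E,F}; column 5 has {A,B,C,E,F,G} — only D is left for (r1,c5).
row 1 has {A,B,C,D,E,F}; column 7 has {A,B,C,D,E} — only G is left for (r1,c7).
row 5 has {A,B,C,D,E}; column 7 has {A,B,C,D,E,G} — only F is left for (r5,c7).
row 6 has {A,B,C,F,G}; column 1 has {A,B,C,E} — only D is left for (r6,c1).
row 6 has {A,B,C,D,F,G}; column 2 has {A,B,C,D,F,G} — only E is left for (r6,c2).
row 7 has {A,B,C,D,E,G}; column 1 has {A,B,C,D,E} — only F is left for (r7,c1).
row 5 has {A,B,C,D,E,F}; column 1 has {A,B,C,D,E,F} — only G is left for (r5,c1).

C A F E D B G / B F C G A E D / A G D C E F B / E B G A F D C / G C E D B A F / D E B F C G A / F D A B G C E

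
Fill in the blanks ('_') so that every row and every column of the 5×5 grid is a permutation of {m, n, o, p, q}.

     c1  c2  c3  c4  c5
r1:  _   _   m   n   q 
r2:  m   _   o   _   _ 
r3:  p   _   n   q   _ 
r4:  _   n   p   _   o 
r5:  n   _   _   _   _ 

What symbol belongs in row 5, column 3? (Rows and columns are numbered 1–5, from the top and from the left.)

q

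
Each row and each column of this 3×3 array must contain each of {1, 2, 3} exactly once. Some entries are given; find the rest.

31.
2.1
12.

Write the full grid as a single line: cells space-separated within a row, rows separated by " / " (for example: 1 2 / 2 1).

3 1 2 / 2 3 1 / 1 2 3

Cell (r1,c3): row 1 has {1,3}; column 3 has {1} → 2.
Cell (r2,c2): row 2 has {1,2}; column 2 has {1,2} → 3.
Cell (r3,c3): row 3 has {1,2}; column 3 has {1,2} → 3.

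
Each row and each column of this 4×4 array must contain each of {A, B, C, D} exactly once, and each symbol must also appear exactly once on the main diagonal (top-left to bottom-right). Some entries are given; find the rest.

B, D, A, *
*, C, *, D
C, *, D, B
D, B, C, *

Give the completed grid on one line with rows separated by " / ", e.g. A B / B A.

B D A C / A C B D / C A D B / D B C A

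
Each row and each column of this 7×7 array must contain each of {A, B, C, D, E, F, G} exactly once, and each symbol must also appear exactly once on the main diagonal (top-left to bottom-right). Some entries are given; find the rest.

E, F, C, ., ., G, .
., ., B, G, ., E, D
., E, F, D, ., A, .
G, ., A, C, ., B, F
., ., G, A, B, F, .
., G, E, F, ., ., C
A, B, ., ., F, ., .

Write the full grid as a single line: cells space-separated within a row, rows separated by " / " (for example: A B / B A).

E F C B D G A / F A B G C E D / C E F D G A B / G D A C E B F / D C G A B F E / B G E F A D C / A B D E F C G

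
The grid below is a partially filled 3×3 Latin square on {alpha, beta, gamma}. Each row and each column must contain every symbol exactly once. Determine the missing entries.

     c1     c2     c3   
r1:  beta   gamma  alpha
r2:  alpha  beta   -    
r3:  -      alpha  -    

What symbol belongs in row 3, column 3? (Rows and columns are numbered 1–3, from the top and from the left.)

(r2,c3): row 2 has {alpha,beta}; column 3 has {alpha}, so it must be gamma.
(r3,c1): row 3 has {alpha}; column 1 has {alpha,beta}, so it must be gamma.
(r3,c3): row 3 has {alpha,gamma}; column 3 has {alpha,gamma}, so it must be beta.

beta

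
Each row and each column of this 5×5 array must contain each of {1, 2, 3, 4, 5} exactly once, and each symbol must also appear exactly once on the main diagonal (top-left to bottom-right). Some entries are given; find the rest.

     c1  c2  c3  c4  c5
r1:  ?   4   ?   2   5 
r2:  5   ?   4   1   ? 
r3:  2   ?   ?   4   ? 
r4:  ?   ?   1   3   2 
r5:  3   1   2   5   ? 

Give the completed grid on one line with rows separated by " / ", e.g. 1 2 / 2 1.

At row 1, column 1: row 1 has {2,4,5}; column 1 has {2,3,5}; the diagonal has {3}; that leaves 1.
At row 1, column 3: row 1 has {1,2,4,5}; column 3 has {1,2,4}; that leaves 3.
At row 2, column 2: row 2 has {1,4,5}; column 2 has {1,4}; the diagonal has {1,3}; that leaves 2.
At row 2, column 5: row 2 has {1,2,4,5}; column 5 has {2,5}; that leaves 3.
At row 3, column 3: row 3 has {2,4}; column 3 has {1,2,3,4}; the diagonal has {1,2,3}; that leaves 5.
At row 3, column 5: row 3 has {2,4,5}; column 5 has {2,3,5}; that leaves 1.
At row 4, column 1: row 4 has {1,2,3}; column 1 has {1,2,3,5}; that leaves 4.
At row 4, column 2: row 4 has {1,2,3,4}; column 2 has {1,2,4}; that leaves 5.
At row 5, column 5: row 5 has {1,2,3,5}; column 5 has {1,2,3,5}; the diagonal has {1,2,3,5}; that leaves 4.
At row 3, column 2: row 3 has {1,2,4,5}; column 2 has {1,2,4,5}; that leaves 3.

1 4 3 2 5 / 5 2 4 1 3 / 2 3 5 4 1 / 4 5 1 3 2 / 3 1 2 5 4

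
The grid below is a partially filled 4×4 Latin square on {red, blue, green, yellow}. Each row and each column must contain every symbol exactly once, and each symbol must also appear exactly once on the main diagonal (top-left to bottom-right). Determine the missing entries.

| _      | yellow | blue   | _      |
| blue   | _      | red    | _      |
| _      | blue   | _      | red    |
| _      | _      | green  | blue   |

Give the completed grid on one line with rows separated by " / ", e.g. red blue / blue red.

red yellow blue green / blue green red yellow / green blue yellow red / yellow red green blue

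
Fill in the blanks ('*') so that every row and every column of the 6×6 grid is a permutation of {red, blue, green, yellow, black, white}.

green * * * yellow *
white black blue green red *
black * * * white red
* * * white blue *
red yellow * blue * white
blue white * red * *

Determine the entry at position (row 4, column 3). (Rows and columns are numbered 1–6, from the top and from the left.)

red

(r1,c4) = black
(r1,c6) = blue
(r2,c6) = yellow
(r3,c4) = yellow
(r4,c1) = yellow
(r1,c2) = red
(r1,c3) = white
(r3,c3) = green
(r4,c2) = green
(r4,c6) = black
(r5,c3) = black
(r5,c5) = green
(r6,c3) = yellow
(r6,c5) = black
(r6,c6) = green
(r3,c2) = blue
(r4,c3) = red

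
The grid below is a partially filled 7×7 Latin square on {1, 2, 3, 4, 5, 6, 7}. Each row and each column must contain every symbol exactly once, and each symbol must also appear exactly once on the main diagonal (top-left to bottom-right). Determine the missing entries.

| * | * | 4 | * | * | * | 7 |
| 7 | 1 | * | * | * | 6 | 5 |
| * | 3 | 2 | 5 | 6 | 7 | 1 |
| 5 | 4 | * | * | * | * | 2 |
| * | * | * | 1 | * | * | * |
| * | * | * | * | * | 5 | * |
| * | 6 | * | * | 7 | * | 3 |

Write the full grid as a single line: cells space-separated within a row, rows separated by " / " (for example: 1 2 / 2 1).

6 2 4 3 5 1 7 / 7 1 3 4 2 6 5 / 4 3 2 5 6 7 1 / 5 4 6 7 1 3 2 / 3 5 7 1 4 2 6 / 2 7 1 6 3 5 4 / 1 6 5 2 7 4 3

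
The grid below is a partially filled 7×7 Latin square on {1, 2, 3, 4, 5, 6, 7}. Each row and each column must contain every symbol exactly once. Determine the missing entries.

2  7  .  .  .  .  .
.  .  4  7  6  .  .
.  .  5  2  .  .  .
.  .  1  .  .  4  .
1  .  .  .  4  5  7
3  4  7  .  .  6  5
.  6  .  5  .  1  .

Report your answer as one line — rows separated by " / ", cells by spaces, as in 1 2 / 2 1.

Cell (r1,c6): row 1 has {2,7}; column 6 has {1,4,5,6} → 3.
Cell (r2,c1): row 2 has {4,6,7}; column 1 has {1,2,3} → 5.
Cell (r2,c6): row 2 has {4,5,6,7}; column 6 has {1,3,4,5,6} → 2.
Cell (r3,c6): row 3 has {2,5}; column 6 has {1,2,3,4,5,6} → 7.
Cell (r6,c4): row 6 has {3,4,5,6,7}; column 4 has {2,5,7} → 1.
Cell (r6,c5): row 6 has {1,3,4,5,6,7}; column 5 has {4,6} → 2.
Cell (r1,c3): row 1 has {2,3,7}; column 3 has {1,4,5,7} → 6.
Cell (r1,c4): row 1 has {2,3,6,7}; column 4 has {1,2,5,7} → 4.
Cell (r1,c7): row 1 has {2,3,4,6,7}; column 7 has {5,7} → 1.
Cell (r2,c7): row 2 has {2,4,5,6,7}; column 7 has {1,5,7} → 3.
Cell (r1,c5): row 1 has {1,2,3,4,6,7}; column 5 has {2,4,6} → 5.
Cell (r2,c2): row 2 has {2,3,4,5,6,7}; column 2 has {4,6,7} → 1.
Cell (r3,c2): row 3 has {2,5,7}; column 2 has {1,4,6,7} → 3.
Cell (r3,c5): row 3 has {2,3,5,7}; column 5 has {2,4,5,6} → 1.
Cell (r5,c2): row 5 has {1,4,5,7}; column 2 has {1,3,4,6,7} → 2.
Cell (r5,c3): row 5 has {1,2,4,5,7}; column 3 has {1,4,5,6,7} → 3.
Cell (r5,c4): row 5 has {1,2,3,4,5,7}; column 4 has {1,2,4,5,7} → 6.
Cell (r7,c3): row 7 has {1,5,6}; column 3 has {1,3,4,5,6,7} → 2.
Cell (r7,c7): row 7 has {1,2,5,6}; column 7 has {1,3,5,7} → 4.
Cell (r3,c7): row 3 has {1,2,3,5,7}; column 7 has {1,3,4,5,7} → 6.
Cell (r4,c2): row 4 has {1,4}; column 2 has {1,2,3,4,6,7} → 5.
Cell (r4,c4): row 4 has {1,4,5}; column 4 has {1,2,4,5,6,7} → 3.
Cell (r4,c5): row 4 has {1,3,4,5}; column 5 has {1,2,4,5,6} → 7.
Cell (r4,c7): row 4 has {1,3,4,5,7}; column 7 has {1,3,4,5,6,7} → 2.
Cell (r7,c1): row 7 has {1,2,4,5,6}; column 1 has {1,2,3,5} → 7.
Cell (r7,c5): row 7 has {1,2,4,5,6,7}; column 5 has {1,2,4,5,6,7} → 3.
Cell (r3,c1): row 3 has {1,2,3,5,6,7}; column 1 has {1,2,3,5,7} → 4.
Cell (r4,c1): row 4 has {1,2,3,4,5,7}; column 1 has {1,2,3,4,5,7} → 6.

2 7 6 4 5 3 1 / 5 1 4 7 6 2 3 / 4 3 5 2 1 7 6 / 6 5 1 3 7 4 2 / 1 2 3 6 4 5 7 / 3 4 7 1 2 6 5 / 7 6 2 5 3 1 4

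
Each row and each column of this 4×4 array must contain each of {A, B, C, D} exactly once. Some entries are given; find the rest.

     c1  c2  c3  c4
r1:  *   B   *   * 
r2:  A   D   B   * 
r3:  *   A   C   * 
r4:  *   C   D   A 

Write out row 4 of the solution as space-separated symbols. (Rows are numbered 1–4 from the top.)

B C D A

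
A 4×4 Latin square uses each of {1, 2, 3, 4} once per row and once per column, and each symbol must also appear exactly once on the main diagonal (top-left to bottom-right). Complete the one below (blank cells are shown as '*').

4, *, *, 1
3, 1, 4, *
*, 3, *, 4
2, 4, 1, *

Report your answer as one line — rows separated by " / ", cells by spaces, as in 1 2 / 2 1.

(r1,c2): row 1 has {1,4}; column 2 has {1,3,4}, so it must be 2.
(r1,c3): row 1 has {1,2,4}; column 3 has {1,4}, so it must be 3.
(r2,c4): row 2 has {1,3,4}; column 4 has {1,4}, so it must be 2.
(r3,c1): row 3 has {3,4}; column 1 has {2,3,4}, so it must be 1.
(r3,c3): row 3 has {1,3,4}; column 3 has {1,3,4}; the diagonal has {1,4}, so it must be 2.
(r4,c4): row 4 has {1,2,4}; column 4 has {1,2,4}; the diagonal has {1,2,4}, so it must be 3.

4 2 3 1 / 3 1 4 2 / 1 3 2 4 / 2 4 1 3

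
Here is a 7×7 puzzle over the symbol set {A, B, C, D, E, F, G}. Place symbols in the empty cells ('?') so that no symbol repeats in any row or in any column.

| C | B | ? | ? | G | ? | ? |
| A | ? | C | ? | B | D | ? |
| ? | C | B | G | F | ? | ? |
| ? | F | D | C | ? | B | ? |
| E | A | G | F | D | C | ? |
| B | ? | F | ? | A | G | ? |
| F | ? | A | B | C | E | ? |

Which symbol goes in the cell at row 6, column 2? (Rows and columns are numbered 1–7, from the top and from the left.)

E

(r1,c3): row 1 has {B,C,G}; column 3 has {A,B,C,D,F,G}, so it must be E.
(r2,c4): row 2 has {A,B,C,D}; column 4 has {B,C,F,G}, so it must be E.
(r3,c1): row 3 has {B,C,F,G}; column 1 has {A,B,C,E,F}, so it must be D.
(r3,c6): row 3 has {B,C,D,F,G}; column 6 has {B,C,D,E,G}, so it must be A.
(r3,c7): row 3 has {A,B,C,D,F,G}; column 7 is empty so far, so it must be E.
(r4,c1): row 4 has {B,C,D,F}; column 1 has {A,B,C,D,E,F}, so it must be G.
(r4,c5): row 4 has {B,C,D,F,G}; column 5 has {A,B,C,D,F,G}, so it must be E.
(r4,c7): row 4 has {B,C,D,E,F,G}; column 7 has {E}, so it must be A.
(r5,c7): row 5 has {A,C,D,E,F,G}; column 7 has {A,E}, so it must be B.
(r6,c4): row 6 has {A,B,F,G}; column 4 has {B,C,E,F,G}, so it must be D.
(r6,c7): row 6 has {A,B,D,F,G}; column 7 has {A,B,E}, so it must be C.
(r1,c4): row 1 has {B,C,E,G}; column 4 has {B,C,D,E,F,G}, so it must be A.
(r1,c6): row 1 has {A,B,C,E,G}; column 6 has {A,B,C,D,E,G}, so it must be F.
(r1,c7): row 1 has {A,B,C,E,F,G}; column 7 has {A,B,C,E}, so it must be D.
(r2,c2): row 2 has {A,B,C,D,E}; column 2 has {A,B,C,F}, so it must be G.
(r2,c7): row 2 has {A,B,C,D,E,G}; column 7 has {A,B,C,D,E}, so it must be F.
(r6,c2): row 6 has {A,B,C,D,F,G}; column 2 has {A,B,C,F,G}, so it must be E.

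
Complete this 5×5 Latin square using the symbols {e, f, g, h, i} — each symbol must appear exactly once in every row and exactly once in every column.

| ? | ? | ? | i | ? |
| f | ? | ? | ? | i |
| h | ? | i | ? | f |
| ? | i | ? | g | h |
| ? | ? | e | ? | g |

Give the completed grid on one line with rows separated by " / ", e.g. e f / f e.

g f h i e / f e g h i / h g i e f / e i f g h / i h e f g

(r1,c5) = e
(r3,c4) = e
(r4,c1) = e
(r4,c3) = f
(r5,c1) = i
(r1,c1) = g
(r1,c3) = h
(r2,c3) = g
(r2,c4) = h
(r3,c2) = g
(r5,c4) = f
(r1,c2) = f
(r2,c2) = e
(r5,c2) = h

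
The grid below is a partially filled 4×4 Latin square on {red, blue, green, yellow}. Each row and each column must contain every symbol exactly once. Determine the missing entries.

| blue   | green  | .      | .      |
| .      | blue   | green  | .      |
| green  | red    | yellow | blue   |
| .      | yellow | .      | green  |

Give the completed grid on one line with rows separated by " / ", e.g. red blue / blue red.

Cell (r1,c3): row 1 has {blue,green}; column 3 has {green,yellow} → red.
Cell (r1,c4): row 1 has {red,blue,green}; column 4 has {blue,green} → yellow.
Cell (r2,c4): row 2 has {blue,green}; column 4 has {blue,green,yellow} → red.
Cell (r4,c1): row 4 has {green,yellow}; column 1 has {blue,green} → red.
Cell (r4,c3): row 4 has {red,green,yellow}; column 3 has {red,green,yellow} → blue.
Cell (r2,c1): row 2 has {red,blue,green}; column 1 has {red,blue,green} → yellow.

blue green red yellow / yellow blue green red / green red yellow blue / red yellow blue green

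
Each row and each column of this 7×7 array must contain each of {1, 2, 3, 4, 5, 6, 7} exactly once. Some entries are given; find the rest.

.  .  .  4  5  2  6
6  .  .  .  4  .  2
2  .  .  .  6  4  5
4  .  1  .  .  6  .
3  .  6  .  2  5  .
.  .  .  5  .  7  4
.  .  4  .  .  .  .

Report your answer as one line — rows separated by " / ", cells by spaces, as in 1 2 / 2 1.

row 6 has {4,5,7}; column 1 has {2,3,4,6} — only 1 is left for (r6,c1).
row 6 has {1,4,5,7}; column 5 has {2,4,5,6} — only 3 is left for (r6,c5).
row 1 has {2,4,5,6}; column 1 has {1,2,3,4,6} — only 7 is left for (r1,c1).
row 1 has {2,4,5,6,7}; column 3 has {1,4,6} — only 3 is left for (r1,c3).
row 3 has {2,4,5,6}; column 3 has {1,3,4,6} — only 7 is left for (r3,c3).
row 4 has {1,4,6}; column 5 has {2,3,4,5,6} — only 7 is left for (r4,c5).
row 4 has {1,4,6,7}; column 7 has {2,4,5,6} — only 3 is left for (r4,c7).
row 6 has {1,3,4,5,7}; column 3 has {1,3,4,6,7} — only 2 is left for (r6,c3).
row 7 has {4}; column 1 has {1,2,3,4,6,7} — only 5 is left for (r7,c1).
row 7 has {4,5}; column 5 has {2,3,4,5,6,7} — only 1 is left for (r7,c5).
row 7 has {1,4,5}; column 6 has {2,4,5,6,7} — only 3 is left for (r7,c6).
row 7 has {1,3,4,5}; column 7 has {2,3,4,5,6} — only 7 is left for (r7,c7).
row 1 has {2,3,4,5,6,7}; column 2 is empty so far — only 1 is left for (r1,c2).
row 2 has {2,4,6}; column 3 has {1,2,3,4,6,7} — only 5 is left for (r2,c3).
row 2 has {2,4,5,6}; column 6 has {2,3,4,5,6,7} — only 1 is left for (r2,c6).
row 3 has {2,4,5,6,7}; column 2 has {1} — only 3 is left for (r3,c2).
row 3 has {2,3,4,5,6,7}; column 4 has {4,5} — only 1 is left for (r3,c4).
row 4 has {1,3,4,6,7}; column 4 has {1,4,5} — only 2 is left for (r4,c4).
row 5 has {2,3,5,6}; column 4 has {1,2,4,5} — only 7 is left for (r5,c4).
row 5 has {2,3,5,6,7}; column 7 has {2,3,4,5,6,7} — only 1 is left for (r5,c7).
row 6 has {1,2,3,4,5,7}; column 2 has {1,3} — only 6 is left for (r6,c2).
row 7 has {1,3,4,5,7}; column 2 has {1,3,6} — only 2 is left for (r7,c2).
row 7 has {1,2,3,4,5,7}; column 4 has {1,2,4,5,7} — only 6 is left for (r7,c4).
row 2 has {1,2,4,5,6}; column 2 has {1,2,3,6} — only 7 is left for (r2,c2).
row 2 has {1,2,4,5,6,7}; column 4 has {1,2,4,5,6,7} — only 3 is left for (r2,c4).
row 4 has {1,2,3,4,6,7}; column 2 has {1,2,3,6,7} — only 5 is left for (r4,c2).
row 5 has {1,2,3,5,6,7}; column 2 has {1,2,3,5,6,7} — only 4 is left for (r5,c2).

7 1 3 4 5 2 6 / 6 7 5 3 4 1 2 / 2 3 7 1 6 4 5 / 4 5 1 2 7 6 3 / 3 4 6 7 2 5 1 / 1 6 2 5 3 7 4 / 5 2 4 6 1 3 7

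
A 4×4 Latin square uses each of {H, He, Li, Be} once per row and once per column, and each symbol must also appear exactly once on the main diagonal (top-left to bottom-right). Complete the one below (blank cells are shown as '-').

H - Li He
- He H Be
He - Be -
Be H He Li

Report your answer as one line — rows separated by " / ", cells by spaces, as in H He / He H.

(r1,c2) = Be
(r2,c1) = Li
(r3,c2) = Li
(r3,c4) = H

H Be Li He / Li He H Be / He Li Be H / Be H He Li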